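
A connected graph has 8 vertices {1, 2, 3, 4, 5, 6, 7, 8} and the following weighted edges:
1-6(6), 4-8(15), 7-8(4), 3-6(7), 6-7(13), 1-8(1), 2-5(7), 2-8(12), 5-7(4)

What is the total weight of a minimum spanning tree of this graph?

44

Kruskal's algorithm — process edges by increasing weight (ties by edge label):
1-8 (1): add — endpoints in different components.
5-7 (4): add — endpoints in different components.
7-8 (4): add — endpoints in different components.
1-6 (6): add — endpoints in different components.
2-5 (7): add — endpoints in different components.
3-6 (7): add — endpoints in different components.
2-8 (12): skip — 2 and 8 already connected.
6-7 (13): skip — 6 and 7 already connected.
4-8 (15): add — endpoints in different components.
MST edges: 1-8, 5-7, 7-8, 1-6, 2-5, 3-6, 4-8; total weight 1+4+4+6+7+7+15 = 44.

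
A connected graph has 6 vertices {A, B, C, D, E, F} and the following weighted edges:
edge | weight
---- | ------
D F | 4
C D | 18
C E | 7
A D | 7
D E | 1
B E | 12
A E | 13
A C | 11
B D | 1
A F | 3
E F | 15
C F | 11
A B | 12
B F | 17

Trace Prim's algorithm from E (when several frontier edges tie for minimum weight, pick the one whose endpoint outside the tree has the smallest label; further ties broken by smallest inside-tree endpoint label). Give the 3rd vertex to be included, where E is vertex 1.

B

Grow the tree from E using Prim:
Step 1: frontier [D E 1, C E 7, B E 12, A E 13, E F 15] → take D E (1); add D.
Step 2: frontier [B D 1, D F 4, A D 7, C D 18, C E 7, B E 12, A E 13, E F 15] → take B D (1); add B.
Step 3: frontier [A B 12, B F 17, D F 4, A D 7, C D 18, C E 7, A E 13, E F 15] → take D F (4); add F.
Step 4: frontier [A B 12, A D 7, C D 18, C E 7, A E 13, A F 3, C F 11] → take A F (3); add A.
Step 5: frontier [A C 11, C D 18, C E 7, C F 11] → take C E (7); add C.
Vertex order: E, D, B, F, A, C. The 3rd vertex is B.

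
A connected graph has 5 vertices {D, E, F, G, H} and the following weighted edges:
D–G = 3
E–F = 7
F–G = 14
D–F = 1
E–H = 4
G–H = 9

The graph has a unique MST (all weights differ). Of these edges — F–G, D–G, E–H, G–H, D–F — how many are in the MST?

Kruskal's algorithm — process edges by increasing weight (ties by edge label):
D–F (1): add. Components now {D,F} {E} {G} {H}
D–G (3): add. Components now {D,F,G} {E} {H}
E–H (4): add. Components now {D,F,G} {E,H}
E–F (7): add. Components now {D,E,F,G,H}
MST edge set: {D–F, D–G, E–H, E–F}.
Of the listed edges, {D–G, E–H, D–F} are in the MST → 3.

3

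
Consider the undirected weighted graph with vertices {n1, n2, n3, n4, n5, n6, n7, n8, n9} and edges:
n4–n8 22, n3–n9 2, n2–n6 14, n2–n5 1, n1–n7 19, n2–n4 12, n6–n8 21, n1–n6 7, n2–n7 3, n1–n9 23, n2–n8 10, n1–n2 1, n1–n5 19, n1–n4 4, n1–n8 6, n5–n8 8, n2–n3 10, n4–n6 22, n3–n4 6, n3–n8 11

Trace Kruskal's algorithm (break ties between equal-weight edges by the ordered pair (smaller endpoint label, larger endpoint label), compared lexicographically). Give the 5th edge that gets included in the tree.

n1-n4

Sort edges by weight, then run Kruskal:
n1–n2 (1): add — endpoints in different components.
n2–n5 (1): add — endpoints in different components.
n3–n9 (2): add — endpoints in different components.
n2–n7 (3): add — endpoints in different components.
n1–n4 (4): add — endpoints in different components.
n1–n8 (6): add — endpoints in different components.
n3–n4 (6): add — endpoints in different components.
n1–n6 (7): add — endpoints in different components.
The 5th edge added is n1–n4.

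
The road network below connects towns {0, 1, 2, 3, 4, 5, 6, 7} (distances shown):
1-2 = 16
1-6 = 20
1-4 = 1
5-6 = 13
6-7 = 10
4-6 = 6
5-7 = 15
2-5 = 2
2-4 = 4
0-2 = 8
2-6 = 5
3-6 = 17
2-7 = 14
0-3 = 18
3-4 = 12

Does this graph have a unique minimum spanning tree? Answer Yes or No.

Yes

Sort edges by weight, then run Kruskal:
1-4 (1): add — endpoints in different components.
2-5 (2): add — endpoints in different components.
2-4 (4): add — endpoints in different components.
2-6 (5): add — endpoints in different components.
4-6 (6): skip — 4 and 6 already connected.
0-2 (8): add — endpoints in different components.
6-7 (10): add — endpoints in different components.
3-4 (12): add — endpoints in different components.
Every non-tree edge has weight strictly greater than the heaviest edge on the tree path between its endpoints, so the MST is unique.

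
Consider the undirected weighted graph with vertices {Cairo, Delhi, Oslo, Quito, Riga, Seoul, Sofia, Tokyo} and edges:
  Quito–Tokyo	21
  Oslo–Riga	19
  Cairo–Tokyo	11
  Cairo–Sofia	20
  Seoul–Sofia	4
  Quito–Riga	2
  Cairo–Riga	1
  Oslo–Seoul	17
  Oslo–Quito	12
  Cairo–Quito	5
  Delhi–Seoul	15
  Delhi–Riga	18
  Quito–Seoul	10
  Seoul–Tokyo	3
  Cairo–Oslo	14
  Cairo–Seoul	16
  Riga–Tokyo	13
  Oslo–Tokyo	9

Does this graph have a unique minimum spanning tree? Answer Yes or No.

Kruskal's algorithm — process edges by increasing weight (ties by edge label):
Cairo–Riga (1): add — endpoints in different components.
Quito–Riga (2): add — endpoints in different components.
Seoul–Tokyo (3): add — endpoints in different components.
Seoul–Sofia (4): add — endpoints in different components.
Cairo–Quito (5): skip — Cairo and Quito already connected.
Oslo–Tokyo (9): add — endpoints in different components.
Quito–Seoul (10): add — endpoints in different components.
Cairo–Tokyo (11): skip — Cairo and Tokyo already connected.
Oslo–Quito (12): skip — Quito and Oslo already connected.
Riga–Tokyo (13): skip — Riga and Tokyo already connected.
Cairo–Oslo (14): skip — Cairo and Oslo already connected.
Delhi–Seoul (15): add — endpoints in different components.
Every non-tree edge has weight strictly greater than the heaviest edge on the tree path between its endpoints, so the MST is unique.

Yes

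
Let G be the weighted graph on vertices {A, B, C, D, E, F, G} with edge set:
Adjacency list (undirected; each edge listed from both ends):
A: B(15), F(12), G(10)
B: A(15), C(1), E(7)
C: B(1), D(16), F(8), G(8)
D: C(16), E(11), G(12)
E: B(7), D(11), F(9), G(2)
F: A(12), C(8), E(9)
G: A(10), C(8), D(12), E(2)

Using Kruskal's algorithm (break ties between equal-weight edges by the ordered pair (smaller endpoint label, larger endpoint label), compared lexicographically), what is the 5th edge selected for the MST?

Kruskal's algorithm — process edges by increasing weight (ties by edge label):
B C (1): add. Components now {A} {B,C} {D} {E} {F} {G}
E G (2): add. Components now {A} {B,C} {D} {E,G} {F}
B E (7): add. Components now {A} {B,C,E,G} {D} {F}
C F (8): add. Components now {A} {B,C,E,F,G} {D}
C G (8): skip — C and G already connected.
E F (9): skip — E and F already connected.
A G (10): add. Components now {A,B,C,E,F,G} {D}
D E (11): add. Components now {A,B,C,D,E,F,G}
The 5th edge added is A G.

A-G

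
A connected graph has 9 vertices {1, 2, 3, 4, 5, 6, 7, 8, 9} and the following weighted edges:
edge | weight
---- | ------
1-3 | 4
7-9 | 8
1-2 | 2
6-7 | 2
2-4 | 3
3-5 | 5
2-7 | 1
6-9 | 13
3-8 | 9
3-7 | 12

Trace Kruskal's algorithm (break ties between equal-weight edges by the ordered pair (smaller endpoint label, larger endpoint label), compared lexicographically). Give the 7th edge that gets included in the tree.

7-9

Kruskal's algorithm — process edges by increasing weight (ties by edge label):
2-7 (1): add — endpoints in different components.
1-2 (2): add — endpoints in different components.
6-7 (2): add — endpoints in different components.
2-4 (3): add — endpoints in different components.
1-3 (4): add — endpoints in different components.
3-5 (5): add — endpoints in different components.
7-9 (8): add — endpoints in different components.
3-8 (9): add — endpoints in different components.
The 7th edge added is 7-9.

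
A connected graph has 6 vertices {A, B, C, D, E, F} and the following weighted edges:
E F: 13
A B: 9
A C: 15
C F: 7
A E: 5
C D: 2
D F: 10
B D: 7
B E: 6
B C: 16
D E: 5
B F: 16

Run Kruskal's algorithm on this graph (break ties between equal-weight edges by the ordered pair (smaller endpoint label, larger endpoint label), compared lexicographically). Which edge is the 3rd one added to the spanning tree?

D-E

Kruskal's algorithm — process edges by increasing weight (ties by edge label):
C D (2): add — endpoints in different components.
A E (5): add — endpoints in different components.
D E (5): add — endpoints in different components.
B E (6): add — endpoints in different components.
B D (7): skip — B and D already connected.
C F (7): add — endpoints in different components.
The 3rd edge added is D E.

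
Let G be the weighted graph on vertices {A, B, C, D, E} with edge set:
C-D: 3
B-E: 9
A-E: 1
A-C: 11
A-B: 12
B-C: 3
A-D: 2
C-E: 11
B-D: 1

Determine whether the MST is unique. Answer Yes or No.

Kruskal's algorithm — process edges by increasing weight (ties by edge label):
A-E (1): add. Components now {A,E} {B} {C} {D}
B-D (1): add. Components now {A,E} {B,D} {C}
A-D (2): add. Components now {A,B,D,E} {C}
B-C (3): add. Components now {A,B,C,D,E}
Non-tree edge C-D has weight 3, equal to the heaviest edge on its tree cycle — swapping gives another MST of the same weight. Not unique.

No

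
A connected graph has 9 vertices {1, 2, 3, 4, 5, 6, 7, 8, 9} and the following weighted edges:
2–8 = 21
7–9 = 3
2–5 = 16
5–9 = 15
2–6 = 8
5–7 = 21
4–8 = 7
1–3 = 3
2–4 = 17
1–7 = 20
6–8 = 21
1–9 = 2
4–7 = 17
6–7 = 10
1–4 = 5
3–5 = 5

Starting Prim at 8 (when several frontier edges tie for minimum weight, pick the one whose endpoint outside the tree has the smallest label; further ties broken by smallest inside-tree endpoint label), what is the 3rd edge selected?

Grow the tree from 8 using Prim:
Step 1: cheapest edge leaving the tree is 4–8 (7); add 4.
Step 2: cheapest edge leaving the tree is 1–4 (5); add 1.
Step 3: cheapest edge leaving the tree is 1–9 (2); add 9.
Step 4: cheapest edge leaving the tree is 1–3 (3); add 3.
Step 5: cheapest edge leaving the tree is 7–9 (3); add 7.
Step 6: cheapest edge leaving the tree is 3–5 (5); add 5.
Step 7: cheapest edge leaving the tree is 6–7 (10); add 6.
Step 8: cheapest edge leaving the tree is 2–6 (8); add 2.
The 3rd edge added is 1–9.

1-9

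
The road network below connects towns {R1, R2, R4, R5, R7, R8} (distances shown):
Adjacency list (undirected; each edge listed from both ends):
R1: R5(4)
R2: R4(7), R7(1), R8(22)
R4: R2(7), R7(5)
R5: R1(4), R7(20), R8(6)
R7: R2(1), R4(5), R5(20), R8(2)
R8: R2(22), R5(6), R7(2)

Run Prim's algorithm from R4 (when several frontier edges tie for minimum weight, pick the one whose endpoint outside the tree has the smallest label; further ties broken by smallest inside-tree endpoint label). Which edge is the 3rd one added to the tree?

R7-R8

Prim's algorithm from R4:
Step 1: frontier [R4–R7 5, R2–R4 7] → take R4–R7 (5); add R7.
Step 2: frontier [R2–R4 7, R2–R7 1, R7–R8 2, R5–R7 20] → take R2–R7 (1); add R2.
Step 3: frontier [R2–R8 22, R7–R8 2, R5–R7 20] → take R7–R8 (2); add R8.
Step 4: frontier [R5–R7 20, R5–R8 6] → take R5–R8 (6); add R5.
Step 5: frontier [R1–R5 4] → take R1–R5 (4); add R1.
The 3rd edge added is R7–R8.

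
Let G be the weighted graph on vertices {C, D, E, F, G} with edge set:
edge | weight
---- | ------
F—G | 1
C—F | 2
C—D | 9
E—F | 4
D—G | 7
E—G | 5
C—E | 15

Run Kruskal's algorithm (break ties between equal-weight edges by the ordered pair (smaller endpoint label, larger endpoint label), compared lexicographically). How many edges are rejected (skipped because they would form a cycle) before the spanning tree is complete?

1

Kruskal's algorithm — process edges by increasing weight (ties by edge label):
F—G (1): add. Components now {C} {D} {E} {F,G}
C—F (2): add. Components now {C,F,G} {D} {E}
E—F (4): add. Components now {C,E,F,G} {D}
E—G (5): skip — E and G already connected.
D—G (7): add. Components now {C,D,E,F,G}
Edges rejected before the tree was complete: 1.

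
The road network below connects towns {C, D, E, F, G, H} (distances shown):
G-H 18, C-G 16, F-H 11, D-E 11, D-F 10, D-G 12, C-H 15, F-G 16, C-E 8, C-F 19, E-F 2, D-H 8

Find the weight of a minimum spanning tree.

40

Kruskal's algorithm — process edges by increasing weight (ties by edge label):
E-F (2): add — endpoints in different components.
C-E (8): add — endpoints in different components.
D-H (8): add — endpoints in different components.
D-F (10): add — endpoints in different components.
D-E (11): skip — D and E already connected.
F-H (11): skip — F and H already connected.
D-G (12): add — endpoints in different components.
MST edges: E-F, C-E, D-H, D-F, D-G; total weight 2+8+8+10+12 = 40.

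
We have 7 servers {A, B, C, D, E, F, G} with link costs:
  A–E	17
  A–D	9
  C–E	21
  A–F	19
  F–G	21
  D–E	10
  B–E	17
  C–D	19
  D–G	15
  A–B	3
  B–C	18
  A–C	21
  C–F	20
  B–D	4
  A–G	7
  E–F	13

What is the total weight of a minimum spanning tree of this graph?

55

Prim's algorithm from D:
Step 1: cheapest edge leaving the tree is B–D (4); add B.
Step 2: cheapest edge leaving the tree is A–B (3); add A.
Step 3: cheapest edge leaving the tree is A–G (7); add G.
Step 4: cheapest edge leaving the tree is D–E (10); add E.
Step 5: cheapest edge leaving the tree is E–F (13); add F.
Step 6: cheapest edge leaving the tree is B–C (18); add C.
MST edges: B–D, A–B, A–G, D–E, E–F, B–C; total weight 4+3+7+10+13+18 = 55.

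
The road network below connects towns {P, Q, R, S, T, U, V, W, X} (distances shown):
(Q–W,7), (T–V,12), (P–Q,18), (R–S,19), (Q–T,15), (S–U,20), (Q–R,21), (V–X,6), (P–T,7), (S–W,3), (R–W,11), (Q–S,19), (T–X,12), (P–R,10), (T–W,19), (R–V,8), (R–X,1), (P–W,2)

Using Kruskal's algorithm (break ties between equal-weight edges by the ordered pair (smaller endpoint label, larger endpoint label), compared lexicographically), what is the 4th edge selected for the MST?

Sort edges by weight, then run Kruskal:
R–X (1): add — endpoints in different components.
P–W (2): add — endpoints in different components.
S–W (3): add — endpoints in different components.
V–X (6): add — endpoints in different components.
P–T (7): add — endpoints in different components.
Q–W (7): add — endpoints in different components.
R–V (8): skip — R and V already connected.
P–R (10): add — endpoints in different components.
R–W (11): skip — W and R already connected.
T–V (12): skip — T and V already connected.
T–X (12): skip — X and T already connected.
Q–T (15): skip — Q and T already connected.
P–Q (18): skip — Q and P already connected.
Q–S (19): skip — S and Q already connected.
R–S (19): skip — S and R already connected.
T–W (19): skip — W and T already connected.
S–U (20): add — endpoints in different components.
The 4th edge added is V–X.

V-X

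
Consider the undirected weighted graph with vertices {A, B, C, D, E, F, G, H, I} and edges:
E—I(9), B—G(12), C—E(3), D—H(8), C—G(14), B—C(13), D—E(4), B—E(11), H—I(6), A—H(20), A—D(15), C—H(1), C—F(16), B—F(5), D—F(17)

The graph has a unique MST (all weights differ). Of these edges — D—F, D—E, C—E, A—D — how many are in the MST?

3

Kruskal's algorithm — process edges by increasing weight (ties by edge label):
C—H (1): add — endpoints in different components.
C—E (3): add — endpoints in different components.
D—E (4): add — endpoints in different components.
B—F (5): add — endpoints in different components.
H—I (6): add — endpoints in different components.
D—H (8): skip — D and H already connected.
E—I (9): skip — E and I already connected.
B—E (11): add — endpoints in different components.
B—G (12): add — endpoints in different components.
B—C (13): skip — B and C already connected.
C—G (14): skip — C and G already connected.
A—D (15): add — endpoints in different components.
MST edge set: {C—H, C—E, D—E, B—F, H—I, B—E, B—G, A—D}.
Of the listed edges, {D—E, C—E, A—D} are in the MST → 3.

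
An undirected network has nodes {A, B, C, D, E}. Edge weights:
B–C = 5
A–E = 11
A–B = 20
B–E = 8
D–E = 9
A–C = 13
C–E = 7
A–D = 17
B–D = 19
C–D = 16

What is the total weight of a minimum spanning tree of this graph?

32

Kruskal's algorithm — process edges by increasing weight (ties by edge label):
B–C (5): add — endpoints in different components.
C–E (7): add — endpoints in different components.
B–E (8): skip — B and E already connected.
D–E (9): add — endpoints in different components.
A–E (11): add — endpoints in different components.
MST edges: B–C, C–E, D–E, A–E; total weight 5+7+9+11 = 32.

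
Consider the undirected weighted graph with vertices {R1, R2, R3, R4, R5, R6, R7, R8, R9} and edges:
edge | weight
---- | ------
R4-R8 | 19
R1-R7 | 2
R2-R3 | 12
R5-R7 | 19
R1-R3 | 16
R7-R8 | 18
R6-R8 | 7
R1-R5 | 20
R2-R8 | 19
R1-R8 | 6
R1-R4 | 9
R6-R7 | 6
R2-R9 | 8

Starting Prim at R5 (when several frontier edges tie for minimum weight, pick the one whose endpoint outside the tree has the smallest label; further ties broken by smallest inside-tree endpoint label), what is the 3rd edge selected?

Grow the tree from R5 using Prim:
Step 1: cheapest edge leaving the tree is R5-R7 (19); add R7.
Step 2: cheapest edge leaving the tree is R1-R7 (2); add R1.
Step 3: cheapest edge leaving the tree is R6-R7 (6); add R6.
Step 4: cheapest edge leaving the tree is R1-R8 (6); add R8.
Step 5: cheapest edge leaving the tree is R1-R4 (9); add R4.
Step 6: cheapest edge leaving the tree is R1-R3 (16); add R3.
Step 7: cheapest edge leaving the tree is R2-R3 (12); add R2.
Step 8: cheapest edge leaving the tree is R2-R9 (8); add R9.
The 3rd edge added is R6-R7.

R6-R7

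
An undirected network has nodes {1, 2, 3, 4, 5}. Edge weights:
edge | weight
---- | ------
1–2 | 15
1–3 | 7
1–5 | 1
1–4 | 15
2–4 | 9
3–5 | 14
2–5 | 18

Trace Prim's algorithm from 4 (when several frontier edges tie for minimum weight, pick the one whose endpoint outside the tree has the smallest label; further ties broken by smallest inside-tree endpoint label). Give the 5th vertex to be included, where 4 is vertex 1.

Grow the tree from 4 using Prim:
Step 1: frontier [2–4 9, 1–4 15] → take 2–4 (9); add 2.
Step 2: frontier [1–2 15, 2–5 18, 1–4 15] → take 1–2 (15); add 1.
Step 3: frontier [1–5 1, 1–3 7, 2–5 18] → take 1–5 (1); add 5.
Step 4: frontier [1–3 7, 3–5 14] → take 1–3 (7); add 3.
Vertex order: 4, 2, 1, 5, 3. The 5th vertex is 3.

3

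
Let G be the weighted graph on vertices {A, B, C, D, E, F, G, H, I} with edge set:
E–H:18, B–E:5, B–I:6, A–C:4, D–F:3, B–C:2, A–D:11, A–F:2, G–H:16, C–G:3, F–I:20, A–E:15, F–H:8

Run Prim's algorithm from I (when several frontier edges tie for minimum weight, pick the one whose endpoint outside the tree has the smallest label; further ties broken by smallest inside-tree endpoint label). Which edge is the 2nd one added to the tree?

B-C

Prim's algorithm from I:
Step 1: cheapest edge leaving the tree is B–I (6); add B.
Step 2: cheapest edge leaving the tree is B–C (2); add C.
Step 3: cheapest edge leaving the tree is C–G (3); add G.
Step 4: cheapest edge leaving the tree is A–C (4); add A.
Step 5: cheapest edge leaving the tree is A–F (2); add F.
Step 6: cheapest edge leaving the tree is D–F (3); add D.
Step 7: cheapest edge leaving the tree is B–E (5); add E.
Step 8: cheapest edge leaving the tree is F–H (8); add H.
The 2nd edge added is B–C.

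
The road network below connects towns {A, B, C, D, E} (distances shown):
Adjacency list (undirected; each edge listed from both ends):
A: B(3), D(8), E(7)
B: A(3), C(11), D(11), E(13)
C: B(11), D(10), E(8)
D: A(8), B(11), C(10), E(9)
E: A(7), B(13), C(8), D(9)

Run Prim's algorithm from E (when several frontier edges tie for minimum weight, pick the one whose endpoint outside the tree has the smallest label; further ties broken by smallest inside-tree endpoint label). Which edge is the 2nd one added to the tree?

A-B

Grow the tree from E using Prim:
Step 1: cheapest edge leaving the tree is A—E (7); add A.
Step 2: cheapest edge leaving the tree is A—B (3); add B.
Step 3: cheapest edge leaving the tree is C—E (8); add C.
Step 4: cheapest edge leaving the tree is A—D (8); add D.
The 2nd edge added is A—B.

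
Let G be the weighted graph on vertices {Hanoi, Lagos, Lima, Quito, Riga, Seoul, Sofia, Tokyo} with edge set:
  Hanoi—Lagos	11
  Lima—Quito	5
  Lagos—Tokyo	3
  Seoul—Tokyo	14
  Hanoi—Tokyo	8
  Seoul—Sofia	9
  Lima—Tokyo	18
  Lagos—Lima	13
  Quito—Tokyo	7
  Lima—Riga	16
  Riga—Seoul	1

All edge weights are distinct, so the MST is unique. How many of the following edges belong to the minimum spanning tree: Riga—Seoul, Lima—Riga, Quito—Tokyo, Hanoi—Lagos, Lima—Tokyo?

Sort edges by weight, then run Kruskal:
Riga—Seoul (1): add — endpoints in different components.
Lagos—Tokyo (3): add — endpoints in different components.
Lima—Quito (5): add — endpoints in different components.
Quito—Tokyo (7): add — endpoints in different components.
Hanoi—Tokyo (8): add — endpoints in different components.
Seoul—Sofia (9): add — endpoints in different components.
Hanoi—Lagos (11): skip — Hanoi and Lagos already connected.
Lagos—Lima (13): skip — Lagos and Lima already connected.
Seoul—Tokyo (14): add — endpoints in different components.
MST edge set: {Riga—Seoul, Lagos—Tokyo, Lima—Quito, Quito—Tokyo, Hanoi—Tokyo, Seoul—Sofia, Seoul—Tokyo}.
Of the listed edges, {Riga—Seoul, Quito—Tokyo} are in the MST → 2.

2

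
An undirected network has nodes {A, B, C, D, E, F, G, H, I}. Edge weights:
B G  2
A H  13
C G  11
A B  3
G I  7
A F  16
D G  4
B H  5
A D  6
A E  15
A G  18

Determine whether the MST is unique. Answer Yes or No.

Yes

Sort edges by weight, then run Kruskal:
B G (2): add — endpoints in different components.
A B (3): add — endpoints in different components.
D G (4): add — endpoints in different components.
B H (5): add — endpoints in different components.
A D (6): skip — A and D already connected.
G I (7): add — endpoints in different components.
C G (11): add — endpoints in different components.
A H (13): skip — A and H already connected.
A E (15): add — endpoints in different components.
A F (16): add — endpoints in different components.
Every non-tree edge has weight strictly greater than the heaviest edge on the tree path between its endpoints, so the MST is unique.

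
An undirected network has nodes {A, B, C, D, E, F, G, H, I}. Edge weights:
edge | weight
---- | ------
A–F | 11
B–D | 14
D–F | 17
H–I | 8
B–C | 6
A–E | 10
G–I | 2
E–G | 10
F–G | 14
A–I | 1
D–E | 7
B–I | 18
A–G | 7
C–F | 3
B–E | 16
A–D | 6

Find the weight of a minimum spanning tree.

Sort edges by weight, then run Kruskal:
A–I (1): add — endpoints in different components.
G–I (2): add — endpoints in different components.
C–F (3): add — endpoints in different components.
A–D (6): add — endpoints in different components.
B–C (6): add — endpoints in different components.
A–G (7): skip — A and G already connected.
D–E (7): add — endpoints in different components.
H–I (8): add — endpoints in different components.
A–E (10): skip — A and E already connected.
E–G (10): skip — E and G already connected.
A–F (11): add — endpoints in different components.
MST edges: A–I, G–I, C–F, A–D, B–C, D–E, H–I, A–F; total weight 1+2+3+6+6+7+8+11 = 44.

44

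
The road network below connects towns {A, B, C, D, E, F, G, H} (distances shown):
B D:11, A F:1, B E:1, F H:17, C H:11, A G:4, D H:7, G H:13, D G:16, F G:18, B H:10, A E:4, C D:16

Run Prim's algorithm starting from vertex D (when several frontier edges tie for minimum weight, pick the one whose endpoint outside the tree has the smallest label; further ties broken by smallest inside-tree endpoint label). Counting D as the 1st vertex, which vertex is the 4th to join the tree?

E

Grow the tree from D using Prim:
Step 1: cheapest edge leaving the tree is D H (7); add H.
Step 2: cheapest edge leaving the tree is B H (10); add B.
Step 3: cheapest edge leaving the tree is B E (1); add E.
Step 4: cheapest edge leaving the tree is A E (4); add A.
Step 5: cheapest edge leaving the tree is A F (1); add F.
Step 6: cheapest edge leaving the tree is A G (4); add G.
Step 7: cheapest edge leaving the tree is C H (11); add C.
Vertex order: D, H, B, E, A, F, G, C. The 4th vertex is E.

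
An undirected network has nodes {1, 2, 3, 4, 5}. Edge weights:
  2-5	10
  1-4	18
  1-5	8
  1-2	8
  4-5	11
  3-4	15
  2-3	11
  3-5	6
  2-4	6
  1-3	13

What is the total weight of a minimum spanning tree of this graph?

28

Prim's algorithm from 2:
Step 1: frontier [2-4 6, 1-2 8, 2-5 10, 2-3 11] → take 2-4 (6); add 4.
Step 2: frontier [1-2 8, 2-5 10, 2-3 11, 4-5 11, 3-4 15, 1-4 18] → take 1-2 (8); add 1.
Step 3: frontier [1-5 8, 1-3 13, 2-5 10, 2-3 11, 4-5 11, 3-4 15] → take 1-5 (8); add 5.
Step 4: frontier [1-3 13, 2-3 11, 3-4 15, 3-5 6] → take 3-5 (6); add 3.
MST edges: 2-4, 1-2, 1-5, 3-5; total weight 6+8+8+6 = 28.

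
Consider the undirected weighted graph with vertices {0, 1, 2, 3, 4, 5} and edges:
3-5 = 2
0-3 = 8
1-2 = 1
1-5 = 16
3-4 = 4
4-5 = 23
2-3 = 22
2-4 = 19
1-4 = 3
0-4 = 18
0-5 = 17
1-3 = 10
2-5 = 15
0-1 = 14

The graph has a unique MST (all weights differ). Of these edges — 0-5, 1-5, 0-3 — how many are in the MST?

1

Sort edges by weight, then run Kruskal:
1-2 (1): add — endpoints in different components.
3-5 (2): add — endpoints in different components.
1-4 (3): add — endpoints in different components.
3-4 (4): add — endpoints in different components.
0-3 (8): add — endpoints in different components.
MST edge set: {1-2, 3-5, 1-4, 3-4, 0-3}.
Of the listed edges, {0-3} are in the MST → 1.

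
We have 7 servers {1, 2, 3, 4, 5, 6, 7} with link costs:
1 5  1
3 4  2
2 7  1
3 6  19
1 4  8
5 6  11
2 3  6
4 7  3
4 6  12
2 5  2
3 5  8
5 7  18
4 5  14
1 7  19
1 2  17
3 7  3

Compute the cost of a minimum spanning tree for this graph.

20

Grow the tree from 3 using Prim:
Step 1: cheapest edge leaving the tree is 3 4 (2); add 4.
Step 2: cheapest edge leaving the tree is 3 7 (3); add 7.
Step 3: cheapest edge leaving the tree is 2 7 (1); add 2.
Step 4: cheapest edge leaving the tree is 2 5 (2); add 5.
Step 5: cheapest edge leaving the tree is 1 5 (1); add 1.
Step 6: cheapest edge leaving the tree is 5 6 (11); add 6.
MST edges: 3 4, 3 7, 2 7, 2 5, 1 5, 5 6; total weight 2+3+1+2+1+11 = 20.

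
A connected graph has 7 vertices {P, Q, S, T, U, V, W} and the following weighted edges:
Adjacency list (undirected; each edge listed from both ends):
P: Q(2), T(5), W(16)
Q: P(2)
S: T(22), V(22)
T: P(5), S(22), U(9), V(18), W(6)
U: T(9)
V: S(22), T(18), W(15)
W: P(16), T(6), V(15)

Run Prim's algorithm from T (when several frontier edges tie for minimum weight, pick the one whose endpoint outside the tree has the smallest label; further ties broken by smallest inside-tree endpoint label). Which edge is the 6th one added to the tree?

S-T

Prim, starting at T.
Step 1: frontier [P-T 5, T-W 6, T-U 9, T-V 18, S-T 22] → take P-T (5); add P.
Step 2: frontier [P-Q 2, P-W 16, T-W 6, T-U 9, T-V 18, S-T 22] → take P-Q (2); add Q.
Step 3: frontier [P-W 16, T-W 6, T-U 9, T-V 18, S-T 22] → take T-W (6); add W.
Step 4: frontier [T-U 9, T-V 18, S-T 22, V-W 15] → take T-U (9); add U.
Step 5: frontier [T-V 18, S-T 22, V-W 15] → take V-W (15); add V.
Step 6: frontier [S-T 22, S-V 22] → take S-T (22); add S.
The 6th edge added is S-T.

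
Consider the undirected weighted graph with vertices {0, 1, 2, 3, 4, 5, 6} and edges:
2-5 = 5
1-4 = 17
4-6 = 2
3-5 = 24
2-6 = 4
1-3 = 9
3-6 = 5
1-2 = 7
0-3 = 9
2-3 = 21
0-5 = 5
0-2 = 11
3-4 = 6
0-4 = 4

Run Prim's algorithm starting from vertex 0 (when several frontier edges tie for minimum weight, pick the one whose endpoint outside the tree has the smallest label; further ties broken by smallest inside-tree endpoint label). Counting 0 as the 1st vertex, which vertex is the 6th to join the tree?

Grow the tree from 0 using Prim:
Step 1: cheapest edge leaving the tree is 0-4 (4); add 4.
Step 2: cheapest edge leaving the tree is 4-6 (2); add 6.
Step 3: cheapest edge leaving the tree is 2-6 (4); add 2.
Step 4: cheapest edge leaving the tree is 3-6 (5); add 3.
Step 5: cheapest edge leaving the tree is 0-5 (5); add 5.
Step 6: cheapest edge leaving the tree is 1-2 (7); add 1.
Vertex order: 0, 4, 6, 2, 3, 5, 1. The 6th vertex is 5.

5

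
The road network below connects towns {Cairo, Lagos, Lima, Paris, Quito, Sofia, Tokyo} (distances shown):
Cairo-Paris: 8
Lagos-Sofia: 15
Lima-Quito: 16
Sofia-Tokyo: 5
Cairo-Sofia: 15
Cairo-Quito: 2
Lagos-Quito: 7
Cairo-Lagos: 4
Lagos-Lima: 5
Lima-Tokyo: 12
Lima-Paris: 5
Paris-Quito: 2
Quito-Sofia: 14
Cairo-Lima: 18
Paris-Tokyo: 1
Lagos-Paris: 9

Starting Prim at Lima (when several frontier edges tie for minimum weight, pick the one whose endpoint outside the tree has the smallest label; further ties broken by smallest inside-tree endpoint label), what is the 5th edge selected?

Paris-Tokyo

Prim, starting at Lima.
Step 1: cheapest edge leaving the tree is Lagos-Lima (5); add Lagos.
Step 2: cheapest edge leaving the tree is Cairo-Lagos (4); add Cairo.
Step 3: cheapest edge leaving the tree is Cairo-Quito (2); add Quito.
Step 4: cheapest edge leaving the tree is Paris-Quito (2); add Paris.
Step 5: cheapest edge leaving the tree is Paris-Tokyo (1); add Tokyo.
Step 6: cheapest edge leaving the tree is Sofia-Tokyo (5); add Sofia.
The 5th edge added is Paris-Tokyo.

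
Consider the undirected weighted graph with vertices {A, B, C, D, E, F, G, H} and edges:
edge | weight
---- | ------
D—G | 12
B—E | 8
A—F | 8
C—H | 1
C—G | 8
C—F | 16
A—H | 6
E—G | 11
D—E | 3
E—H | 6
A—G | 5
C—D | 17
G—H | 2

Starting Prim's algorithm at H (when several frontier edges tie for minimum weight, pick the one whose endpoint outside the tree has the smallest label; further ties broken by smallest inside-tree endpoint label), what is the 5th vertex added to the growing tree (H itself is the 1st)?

Prim, starting at H.
Step 1: frontier [C—H 1, G—H 2, A—H 6, E—H 6] → take C—H (1); add C.
Step 2: frontier [C—G 8, C—F 16, C—D 17, G—H 2, A—H 6, E—H 6] → take G—H (2); add G.
Step 3: frontier [C—F 16, C—D 17, A—G 5, E—G 11, D—G 12, A—H 6, E—H 6] → take A—G (5); add A.
Step 4: frontier [A—F 8, C—F 16, C—D 17, E—G 11, D—G 12, E—H 6] → take E—H (6); add E.
Step 5: frontier [A—F 8, C—F 16, C—D 17, D—E 3, B—E 8, D—G 12] → take D—E (3); add D.
Step 6: frontier [A—F 8, C—F 16, B—E 8] → take B—E (8); add B.
Step 7: frontier [A—F 8, C—F 16] → take A—F (8); add F.
Vertex order: H, C, G, A, E, D, B, F. The 5th vertex is E.

E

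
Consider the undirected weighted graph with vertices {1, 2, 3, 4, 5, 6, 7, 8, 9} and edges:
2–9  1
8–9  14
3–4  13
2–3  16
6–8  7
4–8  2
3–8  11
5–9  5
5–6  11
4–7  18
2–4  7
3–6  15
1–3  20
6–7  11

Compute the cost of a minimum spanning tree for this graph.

64

Grow the tree from 4 using Prim:
Step 1: frontier [4–8 2, 2–4 7, 3–4 13, 4–7 18] → take 4–8 (2); add 8.
Step 2: frontier [2–4 7, 3–4 13, 4–7 18, 6–8 7, 3–8 11, 8–9 14] → take 2–4 (7); add 2.
Step 3: frontier [2–9 1, 2–3 16, 3–4 13, 4–7 18, 6–8 7, 3–8 11, 8–9 14] → take 2–9 (1); add 9.
Step 4: frontier [2–3 16, 3–4 13, 4–7 18, 6–8 7, 3–8 11, 5–9 5] → take 5–9 (5); add 5.
Step 5: frontier [2–3 16, 3–4 13, 4–7 18, 5–6 11, 6–8 7, 3–8 11] → take 6–8 (7); add 6.
Step 6: frontier [2–3 16, 3–4 13, 4–7 18, 6–7 11, 3–6 15, 3–8 11] → take 3–8 (11); add 3.
Step 7: frontier [1–3 20, 4–7 18, 6–7 11] → take 6–7 (11); add 7.
Step 8: frontier [1–3 20] → take 1–3 (20); add 1.
MST edges: 4–8, 2–4, 2–9, 5–9, 6–8, 3–8, 6–7, 1–3; total weight 2+7+1+5+7+11+11+20 = 64.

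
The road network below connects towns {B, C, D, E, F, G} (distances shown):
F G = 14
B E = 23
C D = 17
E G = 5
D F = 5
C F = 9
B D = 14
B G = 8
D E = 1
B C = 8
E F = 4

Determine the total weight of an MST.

26

Grow the tree from B using Prim:
Step 1: cheapest edge leaving the tree is B C (8); add C.
Step 2: cheapest edge leaving the tree is B G (8); add G.
Step 3: cheapest edge leaving the tree is E G (5); add E.
Step 4: cheapest edge leaving the tree is D E (1); add D.
Step 5: cheapest edge leaving the tree is E F (4); add F.
MST edges: B C, B G, E G, D E, E F; total weight 8+8+5+1+4 = 26.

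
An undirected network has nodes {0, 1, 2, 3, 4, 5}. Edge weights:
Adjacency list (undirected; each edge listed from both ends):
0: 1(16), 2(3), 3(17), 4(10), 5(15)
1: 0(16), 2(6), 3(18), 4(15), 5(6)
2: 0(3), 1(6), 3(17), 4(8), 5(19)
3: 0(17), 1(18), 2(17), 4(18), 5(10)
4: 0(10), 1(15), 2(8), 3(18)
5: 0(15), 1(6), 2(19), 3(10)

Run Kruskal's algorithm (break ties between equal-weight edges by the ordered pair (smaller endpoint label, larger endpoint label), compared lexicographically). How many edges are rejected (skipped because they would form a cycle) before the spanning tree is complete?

1

Sort edges by weight, then run Kruskal:
0–2 (3): add. Components now {0,2} {1} {3} {4} {5}
1–2 (6): add. Components now {0,1,2} {3} {4} {5}
1–5 (6): add. Components now {0,1,2,5} {3} {4}
2–4 (8): add. Components now {0,1,2,4,5} {3}
0–4 (10): skip — 0 and 4 already connected.
3–5 (10): add. Components now {0,1,2,3,4,5}
Edges rejected before the tree was complete: 1.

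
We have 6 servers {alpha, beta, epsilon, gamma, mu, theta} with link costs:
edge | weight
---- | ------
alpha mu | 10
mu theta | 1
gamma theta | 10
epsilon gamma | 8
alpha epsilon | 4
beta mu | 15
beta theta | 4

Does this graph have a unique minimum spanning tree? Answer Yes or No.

Sort edges by weight, then run Kruskal:
mu theta (1): add. Components now {beta} {gamma} {mu,theta} {alpha} {epsilon}
alpha epsilon (4): add. Components now {beta} {gamma} {mu,theta} {alpha,epsilon}
beta theta (4): add. Components now {beta,mu,theta} {gamma} {alpha,epsilon}
epsilon gamma (8): add. Components now {beta,mu,theta} {alpha,epsilon,gamma}
alpha mu (10): add. Components now {alpha,beta,epsilon,gamma,mu,theta}
Non-tree edge gamma theta has weight 10, equal to the heaviest edge on its tree cycle — swapping gives another MST of the same weight. Not unique.

No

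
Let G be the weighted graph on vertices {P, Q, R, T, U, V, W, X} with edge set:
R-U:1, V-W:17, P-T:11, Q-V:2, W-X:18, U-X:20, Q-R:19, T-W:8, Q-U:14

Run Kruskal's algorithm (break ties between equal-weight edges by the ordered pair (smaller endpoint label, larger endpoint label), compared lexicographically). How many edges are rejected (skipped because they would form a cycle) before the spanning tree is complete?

Sort edges by weight, then run Kruskal:
R-U (1): add — endpoints in different components.
Q-V (2): add — endpoints in different components.
T-W (8): add — endpoints in different components.
P-T (11): add — endpoints in different components.
Q-U (14): add — endpoints in different components.
V-W (17): add — endpoints in different components.
W-X (18): add — endpoints in different components.
Edges rejected before the tree was complete: 0.

0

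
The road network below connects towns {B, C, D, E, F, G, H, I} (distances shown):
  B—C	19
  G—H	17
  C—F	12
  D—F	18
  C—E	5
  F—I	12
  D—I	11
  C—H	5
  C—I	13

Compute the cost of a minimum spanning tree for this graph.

81

Sort edges by weight, then run Kruskal:
C—E (5): add — endpoints in different components.
C—H (5): add — endpoints in different components.
D—I (11): add — endpoints in different components.
C—F (12): add — endpoints in different components.
F—I (12): add — endpoints in different components.
C—I (13): skip — C and I already connected.
G—H (17): add — endpoints in different components.
D—F (18): skip — D and F already connected.
B—C (19): add — endpoints in different components.
MST edges: C—E, C—H, D—I, C—F, F—I, G—H, B—C; total weight 5+5+11+12+12+17+19 = 81.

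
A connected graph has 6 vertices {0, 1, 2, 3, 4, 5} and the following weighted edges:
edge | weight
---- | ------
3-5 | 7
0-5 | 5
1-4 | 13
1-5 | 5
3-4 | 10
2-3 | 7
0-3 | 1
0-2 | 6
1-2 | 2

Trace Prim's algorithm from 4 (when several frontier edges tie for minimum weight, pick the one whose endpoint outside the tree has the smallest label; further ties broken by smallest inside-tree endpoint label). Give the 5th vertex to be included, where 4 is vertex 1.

1

Prim's algorithm from 4:
Step 1: cheapest edge leaving the tree is 3-4 (10); add 3.
Step 2: cheapest edge leaving the tree is 0-3 (1); add 0.
Step 3: cheapest edge leaving the tree is 0-5 (5); add 5.
Step 4: cheapest edge leaving the tree is 1-5 (5); add 1.
Step 5: cheapest edge leaving the tree is 1-2 (2); add 2.
Vertex order: 4, 3, 0, 5, 1, 2. The 5th vertex is 1.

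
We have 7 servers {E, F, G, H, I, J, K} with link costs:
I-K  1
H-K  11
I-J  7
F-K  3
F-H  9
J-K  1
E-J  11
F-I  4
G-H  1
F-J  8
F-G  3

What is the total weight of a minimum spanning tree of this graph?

Sort edges by weight, then run Kruskal:
G-H (1): add. Components now {E} {F} {G,H} {I} {J} {K}
I-K (1): add. Components now {E} {F} {G,H} {I,K} {J}
J-K (1): add. Components now {E} {F} {G,H} {I,J,K}
F-G (3): add. Components now {E} {F,G,H} {I,J,K}
F-K (3): add. Components now {E} {F,G,H,I,J,K}
F-I (4): skip — F and I already connected.
I-J (7): skip — I and J already connected.
F-J (8): skip — F and J already connected.
F-H (9): skip — F and H already connected.
E-J (11): add. Components now {E,F,G,H,I,J,K}
MST edges: G-H, I-K, J-K, F-G, F-K, E-J; total weight 1+1+1+3+3+11 = 20.

20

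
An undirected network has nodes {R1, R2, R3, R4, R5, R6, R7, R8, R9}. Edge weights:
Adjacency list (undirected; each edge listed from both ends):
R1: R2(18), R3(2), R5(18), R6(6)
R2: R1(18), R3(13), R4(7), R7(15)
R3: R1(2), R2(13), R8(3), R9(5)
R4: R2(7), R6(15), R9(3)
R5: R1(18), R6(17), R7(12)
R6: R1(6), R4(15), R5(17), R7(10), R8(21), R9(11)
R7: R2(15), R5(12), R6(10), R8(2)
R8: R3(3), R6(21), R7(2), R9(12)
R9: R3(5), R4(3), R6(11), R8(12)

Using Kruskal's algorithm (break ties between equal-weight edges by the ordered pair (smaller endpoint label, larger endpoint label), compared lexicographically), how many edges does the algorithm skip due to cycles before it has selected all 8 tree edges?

2

Sort edges by weight, then run Kruskal:
R1—R3 (2): add — endpoints in different components.
R7—R8 (2): add — endpoints in different components.
R3—R8 (3): add — endpoints in different components.
R4—R9 (3): add — endpoints in different components.
R3—R9 (5): add — endpoints in different components.
R1—R6 (6): add — endpoints in different components.
R2—R4 (7): add — endpoints in different components.
R6—R7 (10): skip — R6 and R7 already connected.
R6—R9 (11): skip — R6 and R9 already connected.
R5—R7 (12): add — endpoints in different components.
Edges rejected before the tree was complete: 2.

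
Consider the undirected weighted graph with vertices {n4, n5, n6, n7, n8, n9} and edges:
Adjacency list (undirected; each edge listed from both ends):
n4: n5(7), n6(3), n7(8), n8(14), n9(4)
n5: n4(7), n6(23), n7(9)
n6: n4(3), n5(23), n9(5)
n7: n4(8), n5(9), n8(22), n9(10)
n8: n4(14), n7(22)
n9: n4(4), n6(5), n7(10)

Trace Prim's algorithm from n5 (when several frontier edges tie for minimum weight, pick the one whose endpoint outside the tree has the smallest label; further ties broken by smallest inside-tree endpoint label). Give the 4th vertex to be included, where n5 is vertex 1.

Grow the tree from n5 using Prim:
Step 1: cheapest edge leaving the tree is n4 n5 (7); add n4.
Step 2: cheapest edge leaving the tree is n4 n6 (3); add n6.
Step 3: cheapest edge leaving the tree is n4 n9 (4); add n9.
Step 4: cheapest edge leaving the tree is n4 n7 (8); add n7.
Step 5: cheapest edge leaving the tree is n4 n8 (14); add n8.
Vertex order: n5, n4, n6, n9, n7, n8. The 4th vertex is n9.

n9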